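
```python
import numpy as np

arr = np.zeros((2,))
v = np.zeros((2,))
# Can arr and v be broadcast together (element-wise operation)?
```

Yes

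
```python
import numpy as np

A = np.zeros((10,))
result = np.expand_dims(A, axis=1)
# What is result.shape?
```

(10, 1)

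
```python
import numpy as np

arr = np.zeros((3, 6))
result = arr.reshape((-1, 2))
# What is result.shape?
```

(9, 2)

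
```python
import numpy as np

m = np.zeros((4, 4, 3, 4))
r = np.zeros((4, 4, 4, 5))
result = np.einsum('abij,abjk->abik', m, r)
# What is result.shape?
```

(4, 4, 3, 5)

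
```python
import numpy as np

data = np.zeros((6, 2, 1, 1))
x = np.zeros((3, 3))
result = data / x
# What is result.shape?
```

(6, 2, 3, 3)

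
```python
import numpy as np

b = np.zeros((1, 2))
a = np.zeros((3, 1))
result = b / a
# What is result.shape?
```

(3, 2)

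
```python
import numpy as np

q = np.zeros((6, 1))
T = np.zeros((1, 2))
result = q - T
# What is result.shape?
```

(6, 2)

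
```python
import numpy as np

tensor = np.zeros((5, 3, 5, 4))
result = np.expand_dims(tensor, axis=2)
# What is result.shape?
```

(5, 3, 1, 5, 4)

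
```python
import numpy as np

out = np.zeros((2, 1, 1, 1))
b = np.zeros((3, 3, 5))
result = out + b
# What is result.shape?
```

(2, 3, 3, 5)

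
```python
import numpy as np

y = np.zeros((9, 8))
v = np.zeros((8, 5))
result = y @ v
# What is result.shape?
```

(9, 5)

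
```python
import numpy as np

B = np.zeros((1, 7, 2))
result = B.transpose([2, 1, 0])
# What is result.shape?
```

(2, 7, 1)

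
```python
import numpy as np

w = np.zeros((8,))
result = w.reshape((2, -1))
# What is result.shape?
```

(2, 4)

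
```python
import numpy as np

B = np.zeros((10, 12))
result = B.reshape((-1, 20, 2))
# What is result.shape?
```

(3, 20, 2)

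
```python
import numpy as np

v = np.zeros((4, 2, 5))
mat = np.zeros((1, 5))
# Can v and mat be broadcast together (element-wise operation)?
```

Yes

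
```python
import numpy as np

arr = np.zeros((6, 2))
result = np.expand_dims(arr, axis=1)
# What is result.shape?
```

(6, 1, 2)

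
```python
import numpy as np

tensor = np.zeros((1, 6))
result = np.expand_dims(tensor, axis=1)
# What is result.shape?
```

(1, 1, 6)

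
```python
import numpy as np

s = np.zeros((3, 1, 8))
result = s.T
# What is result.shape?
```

(8, 1, 3)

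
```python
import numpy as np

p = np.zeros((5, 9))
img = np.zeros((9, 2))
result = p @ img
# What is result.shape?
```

(5, 2)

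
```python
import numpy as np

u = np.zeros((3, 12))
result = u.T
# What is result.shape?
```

(12, 3)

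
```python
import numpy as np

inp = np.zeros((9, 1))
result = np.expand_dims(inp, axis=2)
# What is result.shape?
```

(9, 1, 1)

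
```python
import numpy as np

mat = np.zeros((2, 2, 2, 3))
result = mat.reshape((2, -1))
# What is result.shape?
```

(2, 12)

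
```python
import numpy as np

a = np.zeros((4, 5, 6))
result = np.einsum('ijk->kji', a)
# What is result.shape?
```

(6, 5, 4)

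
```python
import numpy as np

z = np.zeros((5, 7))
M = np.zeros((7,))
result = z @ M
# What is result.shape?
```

(5,)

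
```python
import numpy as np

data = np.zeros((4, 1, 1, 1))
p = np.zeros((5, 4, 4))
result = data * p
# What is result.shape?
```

(4, 5, 4, 4)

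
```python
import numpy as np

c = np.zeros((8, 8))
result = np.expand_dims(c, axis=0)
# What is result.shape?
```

(1, 8, 8)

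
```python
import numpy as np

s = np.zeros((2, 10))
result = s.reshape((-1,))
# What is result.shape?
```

(20,)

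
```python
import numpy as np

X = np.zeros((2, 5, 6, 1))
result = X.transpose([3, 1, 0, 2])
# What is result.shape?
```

(1, 5, 2, 6)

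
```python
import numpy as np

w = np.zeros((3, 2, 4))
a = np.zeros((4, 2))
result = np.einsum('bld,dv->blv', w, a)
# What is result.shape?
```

(3, 2, 2)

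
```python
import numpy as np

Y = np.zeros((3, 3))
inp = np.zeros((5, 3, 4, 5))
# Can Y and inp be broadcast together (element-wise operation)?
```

No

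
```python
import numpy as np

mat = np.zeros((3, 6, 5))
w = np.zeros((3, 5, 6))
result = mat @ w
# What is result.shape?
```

(3, 6, 6)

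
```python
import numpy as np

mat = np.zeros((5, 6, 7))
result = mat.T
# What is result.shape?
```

(7, 6, 5)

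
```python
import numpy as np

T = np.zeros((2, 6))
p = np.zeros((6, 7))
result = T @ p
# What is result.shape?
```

(2, 7)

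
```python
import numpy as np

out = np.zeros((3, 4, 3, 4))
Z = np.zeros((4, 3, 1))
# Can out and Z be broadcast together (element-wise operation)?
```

Yes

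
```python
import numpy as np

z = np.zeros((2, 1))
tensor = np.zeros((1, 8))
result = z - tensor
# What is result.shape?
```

(2, 8)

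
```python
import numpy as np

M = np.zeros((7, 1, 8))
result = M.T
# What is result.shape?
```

(8, 1, 7)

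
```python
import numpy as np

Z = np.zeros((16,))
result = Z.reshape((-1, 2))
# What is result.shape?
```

(8, 2)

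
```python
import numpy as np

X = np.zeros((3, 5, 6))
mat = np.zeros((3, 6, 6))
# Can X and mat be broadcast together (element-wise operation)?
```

No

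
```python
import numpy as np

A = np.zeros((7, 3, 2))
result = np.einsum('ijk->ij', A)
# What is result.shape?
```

(7, 3)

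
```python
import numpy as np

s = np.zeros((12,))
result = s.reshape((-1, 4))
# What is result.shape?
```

(3, 4)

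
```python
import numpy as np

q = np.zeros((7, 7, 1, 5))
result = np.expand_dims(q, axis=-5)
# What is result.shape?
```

(1, 7, 7, 1, 5)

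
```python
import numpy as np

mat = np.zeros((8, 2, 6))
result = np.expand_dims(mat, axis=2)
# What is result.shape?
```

(8, 2, 1, 6)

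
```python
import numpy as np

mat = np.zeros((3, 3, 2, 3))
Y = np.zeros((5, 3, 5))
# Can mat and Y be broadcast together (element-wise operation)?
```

No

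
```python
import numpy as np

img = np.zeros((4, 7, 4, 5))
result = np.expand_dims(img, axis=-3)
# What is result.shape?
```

(4, 7, 1, 4, 5)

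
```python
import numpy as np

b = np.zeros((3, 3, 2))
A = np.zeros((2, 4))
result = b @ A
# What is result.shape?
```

(3, 3, 4)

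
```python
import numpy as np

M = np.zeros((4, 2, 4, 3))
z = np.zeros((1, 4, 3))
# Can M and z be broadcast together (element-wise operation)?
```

Yes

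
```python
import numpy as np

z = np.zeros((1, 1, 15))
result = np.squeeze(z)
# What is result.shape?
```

(15,)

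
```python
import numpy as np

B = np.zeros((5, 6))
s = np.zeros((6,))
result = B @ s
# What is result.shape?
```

(5,)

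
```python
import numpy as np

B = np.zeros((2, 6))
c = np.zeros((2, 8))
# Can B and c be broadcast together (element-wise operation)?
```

No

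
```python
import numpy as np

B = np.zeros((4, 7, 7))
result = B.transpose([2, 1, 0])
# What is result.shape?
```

(7, 7, 4)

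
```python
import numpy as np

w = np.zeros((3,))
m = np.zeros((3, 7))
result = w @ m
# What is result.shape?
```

(7,)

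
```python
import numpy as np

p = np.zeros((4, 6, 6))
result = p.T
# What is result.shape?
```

(6, 6, 4)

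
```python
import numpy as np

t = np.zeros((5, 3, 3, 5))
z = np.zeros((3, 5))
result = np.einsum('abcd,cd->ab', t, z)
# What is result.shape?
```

(5, 3)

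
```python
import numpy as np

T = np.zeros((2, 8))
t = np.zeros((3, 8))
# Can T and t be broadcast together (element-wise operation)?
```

No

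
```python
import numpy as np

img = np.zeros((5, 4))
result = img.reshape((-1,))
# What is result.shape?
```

(20,)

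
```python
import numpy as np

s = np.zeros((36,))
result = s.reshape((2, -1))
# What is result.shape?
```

(2, 18)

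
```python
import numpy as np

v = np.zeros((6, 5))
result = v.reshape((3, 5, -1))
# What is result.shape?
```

(3, 5, 2)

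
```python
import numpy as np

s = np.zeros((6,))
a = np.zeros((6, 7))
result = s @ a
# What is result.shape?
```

(7,)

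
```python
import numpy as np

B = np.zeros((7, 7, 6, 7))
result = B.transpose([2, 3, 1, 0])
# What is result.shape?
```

(6, 7, 7, 7)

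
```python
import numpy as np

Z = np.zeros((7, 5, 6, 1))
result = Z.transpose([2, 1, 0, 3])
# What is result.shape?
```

(6, 5, 7, 1)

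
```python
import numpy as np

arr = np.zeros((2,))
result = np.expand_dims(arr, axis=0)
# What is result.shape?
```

(1, 2)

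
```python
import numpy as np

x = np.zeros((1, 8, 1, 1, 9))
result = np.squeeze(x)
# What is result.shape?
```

(8, 9)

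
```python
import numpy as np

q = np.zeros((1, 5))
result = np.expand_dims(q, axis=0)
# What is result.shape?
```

(1, 1, 5)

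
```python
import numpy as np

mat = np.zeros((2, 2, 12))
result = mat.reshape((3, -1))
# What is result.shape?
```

(3, 16)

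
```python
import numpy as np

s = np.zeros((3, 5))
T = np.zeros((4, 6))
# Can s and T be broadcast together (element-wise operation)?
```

No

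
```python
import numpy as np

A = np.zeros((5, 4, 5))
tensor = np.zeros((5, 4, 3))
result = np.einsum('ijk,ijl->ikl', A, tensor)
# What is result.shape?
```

(5, 5, 3)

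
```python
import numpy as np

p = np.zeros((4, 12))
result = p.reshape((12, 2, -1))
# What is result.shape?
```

(12, 2, 2)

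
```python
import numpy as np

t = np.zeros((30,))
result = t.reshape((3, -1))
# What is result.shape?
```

(3, 10)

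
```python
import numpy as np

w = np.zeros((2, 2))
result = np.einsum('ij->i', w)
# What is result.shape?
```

(2,)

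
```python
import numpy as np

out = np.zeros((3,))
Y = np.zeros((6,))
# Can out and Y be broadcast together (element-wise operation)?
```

No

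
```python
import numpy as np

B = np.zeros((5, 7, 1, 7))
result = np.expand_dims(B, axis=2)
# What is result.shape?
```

(5, 7, 1, 1, 7)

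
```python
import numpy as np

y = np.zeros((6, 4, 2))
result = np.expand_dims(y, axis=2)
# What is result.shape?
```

(6, 4, 1, 2)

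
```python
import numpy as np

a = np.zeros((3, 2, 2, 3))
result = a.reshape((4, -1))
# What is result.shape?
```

(4, 9)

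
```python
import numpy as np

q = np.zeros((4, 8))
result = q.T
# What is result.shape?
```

(8, 4)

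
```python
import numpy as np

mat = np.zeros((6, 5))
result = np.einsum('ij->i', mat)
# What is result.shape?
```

(6,)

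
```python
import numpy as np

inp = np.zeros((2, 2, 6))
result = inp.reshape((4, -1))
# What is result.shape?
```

(4, 6)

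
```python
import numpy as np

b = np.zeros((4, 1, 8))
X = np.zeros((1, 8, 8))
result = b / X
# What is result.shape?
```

(4, 8, 8)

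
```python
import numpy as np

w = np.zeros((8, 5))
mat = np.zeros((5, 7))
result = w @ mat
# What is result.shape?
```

(8, 7)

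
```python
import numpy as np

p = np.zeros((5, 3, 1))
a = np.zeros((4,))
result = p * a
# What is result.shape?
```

(5, 3, 4)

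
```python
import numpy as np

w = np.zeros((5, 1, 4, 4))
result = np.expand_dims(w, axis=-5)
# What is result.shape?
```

(1, 5, 1, 4, 4)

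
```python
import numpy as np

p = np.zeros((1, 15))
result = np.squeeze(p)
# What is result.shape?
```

(15,)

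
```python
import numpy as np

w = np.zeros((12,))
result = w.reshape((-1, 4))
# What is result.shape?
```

(3, 4)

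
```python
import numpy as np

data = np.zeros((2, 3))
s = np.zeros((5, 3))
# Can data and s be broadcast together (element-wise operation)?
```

No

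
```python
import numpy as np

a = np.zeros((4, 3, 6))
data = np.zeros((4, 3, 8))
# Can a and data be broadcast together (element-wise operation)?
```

No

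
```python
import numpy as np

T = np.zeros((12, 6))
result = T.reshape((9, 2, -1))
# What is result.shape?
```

(9, 2, 4)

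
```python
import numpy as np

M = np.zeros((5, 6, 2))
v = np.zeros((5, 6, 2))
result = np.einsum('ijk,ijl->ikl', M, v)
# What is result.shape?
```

(5, 2, 2)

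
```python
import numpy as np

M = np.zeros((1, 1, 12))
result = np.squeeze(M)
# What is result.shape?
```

(12,)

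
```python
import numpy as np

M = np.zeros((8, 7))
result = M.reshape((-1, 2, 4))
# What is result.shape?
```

(7, 2, 4)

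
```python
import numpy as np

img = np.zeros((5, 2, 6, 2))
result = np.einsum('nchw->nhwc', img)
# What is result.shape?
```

(5, 6, 2, 2)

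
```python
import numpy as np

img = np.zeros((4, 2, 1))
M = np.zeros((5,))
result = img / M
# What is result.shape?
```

(4, 2, 5)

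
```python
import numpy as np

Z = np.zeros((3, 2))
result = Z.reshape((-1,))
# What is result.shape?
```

(6,)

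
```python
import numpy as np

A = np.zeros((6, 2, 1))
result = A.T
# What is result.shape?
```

(1, 2, 6)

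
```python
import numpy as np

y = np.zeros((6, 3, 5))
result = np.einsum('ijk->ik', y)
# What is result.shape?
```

(6, 5)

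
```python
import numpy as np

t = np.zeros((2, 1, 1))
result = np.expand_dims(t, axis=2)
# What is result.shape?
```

(2, 1, 1, 1)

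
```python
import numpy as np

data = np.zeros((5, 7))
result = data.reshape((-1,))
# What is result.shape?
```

(35,)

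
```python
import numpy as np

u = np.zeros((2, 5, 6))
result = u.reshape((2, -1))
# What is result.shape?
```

(2, 30)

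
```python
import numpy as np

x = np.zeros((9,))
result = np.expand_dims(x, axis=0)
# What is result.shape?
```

(1, 9)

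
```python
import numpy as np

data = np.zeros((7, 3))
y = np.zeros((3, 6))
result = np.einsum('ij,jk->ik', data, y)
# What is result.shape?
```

(7, 6)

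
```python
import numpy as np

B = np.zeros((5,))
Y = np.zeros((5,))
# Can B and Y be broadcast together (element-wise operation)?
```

Yes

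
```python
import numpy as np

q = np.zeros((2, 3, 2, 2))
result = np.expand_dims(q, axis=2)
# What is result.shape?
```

(2, 3, 1, 2, 2)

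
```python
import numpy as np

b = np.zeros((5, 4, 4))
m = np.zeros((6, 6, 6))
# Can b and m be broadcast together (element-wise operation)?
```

No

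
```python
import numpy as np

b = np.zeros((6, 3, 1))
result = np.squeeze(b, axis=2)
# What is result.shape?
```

(6, 3)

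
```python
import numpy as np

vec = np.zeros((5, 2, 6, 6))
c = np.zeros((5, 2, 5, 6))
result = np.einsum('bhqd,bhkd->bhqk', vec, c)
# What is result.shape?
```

(5, 2, 6, 5)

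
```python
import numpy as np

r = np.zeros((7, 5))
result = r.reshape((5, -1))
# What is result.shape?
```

(5, 7)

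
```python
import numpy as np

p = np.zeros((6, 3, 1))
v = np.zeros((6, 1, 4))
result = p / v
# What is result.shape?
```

(6, 3, 4)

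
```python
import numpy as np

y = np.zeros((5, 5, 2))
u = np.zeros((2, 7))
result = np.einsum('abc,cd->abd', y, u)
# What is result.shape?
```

(5, 5, 7)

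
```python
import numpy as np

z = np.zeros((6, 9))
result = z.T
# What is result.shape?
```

(9, 6)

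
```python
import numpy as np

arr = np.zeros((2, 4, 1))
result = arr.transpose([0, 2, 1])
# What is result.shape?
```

(2, 1, 4)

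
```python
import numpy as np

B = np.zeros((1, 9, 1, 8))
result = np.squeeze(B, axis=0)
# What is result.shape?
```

(9, 1, 8)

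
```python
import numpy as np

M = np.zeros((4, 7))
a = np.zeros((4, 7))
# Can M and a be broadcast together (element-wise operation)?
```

Yes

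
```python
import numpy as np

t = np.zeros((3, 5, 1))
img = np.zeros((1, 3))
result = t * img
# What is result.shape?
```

(3, 5, 3)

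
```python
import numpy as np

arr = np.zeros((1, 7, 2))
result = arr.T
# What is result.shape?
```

(2, 7, 1)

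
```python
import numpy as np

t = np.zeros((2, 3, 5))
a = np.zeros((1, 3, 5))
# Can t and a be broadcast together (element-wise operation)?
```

Yes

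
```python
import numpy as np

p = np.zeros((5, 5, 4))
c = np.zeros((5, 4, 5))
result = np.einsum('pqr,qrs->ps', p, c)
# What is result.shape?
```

(5, 5)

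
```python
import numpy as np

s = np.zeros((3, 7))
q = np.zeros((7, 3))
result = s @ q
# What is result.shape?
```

(3, 3)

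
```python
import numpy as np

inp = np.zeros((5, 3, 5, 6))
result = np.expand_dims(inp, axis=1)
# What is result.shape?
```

(5, 1, 3, 5, 6)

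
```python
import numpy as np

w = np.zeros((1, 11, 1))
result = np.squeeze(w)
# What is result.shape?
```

(11,)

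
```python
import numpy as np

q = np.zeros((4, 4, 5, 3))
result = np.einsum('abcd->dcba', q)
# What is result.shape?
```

(3, 5, 4, 4)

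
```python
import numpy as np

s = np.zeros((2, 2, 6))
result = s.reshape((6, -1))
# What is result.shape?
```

(6, 4)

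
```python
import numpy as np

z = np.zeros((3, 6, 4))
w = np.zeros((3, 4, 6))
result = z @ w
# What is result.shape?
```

(3, 6, 6)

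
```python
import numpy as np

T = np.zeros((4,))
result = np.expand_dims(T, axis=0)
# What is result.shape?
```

(1, 4)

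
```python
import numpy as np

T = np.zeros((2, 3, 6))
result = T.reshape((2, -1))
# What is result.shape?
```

(2, 18)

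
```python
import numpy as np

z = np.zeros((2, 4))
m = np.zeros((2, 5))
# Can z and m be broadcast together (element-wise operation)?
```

No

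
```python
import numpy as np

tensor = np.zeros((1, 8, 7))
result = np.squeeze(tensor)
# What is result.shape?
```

(8, 7)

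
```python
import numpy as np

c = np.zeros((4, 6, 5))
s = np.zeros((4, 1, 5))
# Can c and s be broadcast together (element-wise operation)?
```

Yes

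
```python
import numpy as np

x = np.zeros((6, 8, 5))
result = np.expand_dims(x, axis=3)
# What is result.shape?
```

(6, 8, 5, 1)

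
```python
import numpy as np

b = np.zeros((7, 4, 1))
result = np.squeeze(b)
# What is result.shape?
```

(7, 4)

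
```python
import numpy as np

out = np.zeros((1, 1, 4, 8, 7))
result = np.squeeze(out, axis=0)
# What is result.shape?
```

(1, 4, 8, 7)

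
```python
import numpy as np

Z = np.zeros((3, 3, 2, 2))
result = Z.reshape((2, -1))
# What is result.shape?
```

(2, 18)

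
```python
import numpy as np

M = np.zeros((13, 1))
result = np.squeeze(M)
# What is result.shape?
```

(13,)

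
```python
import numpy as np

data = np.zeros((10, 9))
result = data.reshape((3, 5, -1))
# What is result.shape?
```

(3, 5, 6)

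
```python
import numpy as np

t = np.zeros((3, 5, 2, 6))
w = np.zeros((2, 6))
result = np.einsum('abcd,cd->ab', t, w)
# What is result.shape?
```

(3, 5)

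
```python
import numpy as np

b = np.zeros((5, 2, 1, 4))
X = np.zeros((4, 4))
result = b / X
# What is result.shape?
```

(5, 2, 4, 4)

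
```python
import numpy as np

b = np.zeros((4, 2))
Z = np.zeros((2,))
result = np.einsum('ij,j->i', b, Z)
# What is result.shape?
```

(4,)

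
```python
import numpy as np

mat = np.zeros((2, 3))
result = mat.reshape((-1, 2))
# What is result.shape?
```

(3, 2)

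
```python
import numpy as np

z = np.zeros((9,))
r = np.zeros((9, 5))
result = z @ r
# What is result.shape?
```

(5,)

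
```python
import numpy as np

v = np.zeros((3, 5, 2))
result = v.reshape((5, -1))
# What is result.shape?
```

(5, 6)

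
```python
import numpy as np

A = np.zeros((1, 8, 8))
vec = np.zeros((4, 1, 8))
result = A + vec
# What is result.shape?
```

(4, 8, 8)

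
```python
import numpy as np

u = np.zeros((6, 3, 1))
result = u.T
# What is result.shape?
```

(1, 3, 6)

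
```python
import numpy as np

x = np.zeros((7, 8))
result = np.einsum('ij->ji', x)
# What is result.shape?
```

(8, 7)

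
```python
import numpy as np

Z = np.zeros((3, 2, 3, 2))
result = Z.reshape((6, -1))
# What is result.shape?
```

(6, 6)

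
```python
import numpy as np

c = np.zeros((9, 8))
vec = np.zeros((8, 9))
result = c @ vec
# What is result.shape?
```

(9, 9)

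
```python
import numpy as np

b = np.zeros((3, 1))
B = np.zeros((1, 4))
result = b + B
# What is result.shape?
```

(3, 4)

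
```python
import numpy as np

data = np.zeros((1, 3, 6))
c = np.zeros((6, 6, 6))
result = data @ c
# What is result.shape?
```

(6, 3, 6)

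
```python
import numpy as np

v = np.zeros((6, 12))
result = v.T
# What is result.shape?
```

(12, 6)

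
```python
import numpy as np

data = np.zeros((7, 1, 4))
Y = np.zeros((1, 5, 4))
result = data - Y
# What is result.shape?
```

(7, 5, 4)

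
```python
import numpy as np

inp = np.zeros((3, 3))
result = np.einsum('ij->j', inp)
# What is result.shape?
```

(3,)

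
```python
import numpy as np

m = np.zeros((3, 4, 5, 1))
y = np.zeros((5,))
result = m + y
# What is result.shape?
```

(3, 4, 5, 5)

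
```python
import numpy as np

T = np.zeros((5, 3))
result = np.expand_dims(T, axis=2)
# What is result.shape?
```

(5, 3, 1)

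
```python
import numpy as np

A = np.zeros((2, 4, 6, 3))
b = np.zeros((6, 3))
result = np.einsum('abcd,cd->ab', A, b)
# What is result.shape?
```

(2, 4)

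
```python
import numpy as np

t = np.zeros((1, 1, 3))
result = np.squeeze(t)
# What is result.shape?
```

(3,)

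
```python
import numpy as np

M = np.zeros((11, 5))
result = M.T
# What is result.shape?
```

(5, 11)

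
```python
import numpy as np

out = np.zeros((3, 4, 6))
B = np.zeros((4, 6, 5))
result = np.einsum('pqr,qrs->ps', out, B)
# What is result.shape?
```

(3, 5)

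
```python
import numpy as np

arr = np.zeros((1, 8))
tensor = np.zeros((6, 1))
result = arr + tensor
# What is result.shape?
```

(6, 8)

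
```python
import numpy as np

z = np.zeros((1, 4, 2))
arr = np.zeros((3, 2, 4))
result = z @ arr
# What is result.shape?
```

(3, 4, 4)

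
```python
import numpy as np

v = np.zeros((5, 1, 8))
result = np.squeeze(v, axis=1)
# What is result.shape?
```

(5, 8)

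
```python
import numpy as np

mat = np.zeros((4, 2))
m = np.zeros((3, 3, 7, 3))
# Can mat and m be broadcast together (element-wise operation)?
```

No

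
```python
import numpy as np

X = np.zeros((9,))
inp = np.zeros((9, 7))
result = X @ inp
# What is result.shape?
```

(7,)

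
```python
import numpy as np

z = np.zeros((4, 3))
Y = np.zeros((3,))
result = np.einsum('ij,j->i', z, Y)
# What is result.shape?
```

(4,)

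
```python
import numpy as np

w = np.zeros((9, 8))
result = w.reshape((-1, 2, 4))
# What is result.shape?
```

(9, 2, 4)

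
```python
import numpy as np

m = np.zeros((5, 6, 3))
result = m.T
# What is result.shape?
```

(3, 6, 5)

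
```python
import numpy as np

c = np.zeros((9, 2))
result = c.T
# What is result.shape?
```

(2, 9)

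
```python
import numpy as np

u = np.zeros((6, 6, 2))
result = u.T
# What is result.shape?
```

(2, 6, 6)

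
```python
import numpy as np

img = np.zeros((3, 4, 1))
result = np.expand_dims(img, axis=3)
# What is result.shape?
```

(3, 4, 1, 1)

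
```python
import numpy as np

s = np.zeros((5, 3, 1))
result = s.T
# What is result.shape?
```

(1, 3, 5)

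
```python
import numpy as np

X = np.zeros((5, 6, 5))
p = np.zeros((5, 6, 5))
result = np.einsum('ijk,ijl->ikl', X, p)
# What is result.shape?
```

(5, 5, 5)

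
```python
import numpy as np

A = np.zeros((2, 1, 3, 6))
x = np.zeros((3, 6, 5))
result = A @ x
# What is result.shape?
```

(2, 3, 3, 5)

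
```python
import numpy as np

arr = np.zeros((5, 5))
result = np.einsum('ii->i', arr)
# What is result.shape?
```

(5,)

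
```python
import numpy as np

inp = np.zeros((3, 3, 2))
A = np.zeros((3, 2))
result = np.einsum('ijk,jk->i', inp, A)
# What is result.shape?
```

(3,)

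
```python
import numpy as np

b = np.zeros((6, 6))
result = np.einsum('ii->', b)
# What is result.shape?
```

()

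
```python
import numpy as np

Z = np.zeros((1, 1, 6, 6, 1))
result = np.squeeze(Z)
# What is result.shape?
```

(6, 6)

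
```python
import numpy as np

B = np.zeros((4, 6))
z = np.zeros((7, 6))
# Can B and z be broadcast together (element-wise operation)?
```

No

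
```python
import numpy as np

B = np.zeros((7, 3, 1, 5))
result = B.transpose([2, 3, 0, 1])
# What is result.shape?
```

(1, 5, 7, 3)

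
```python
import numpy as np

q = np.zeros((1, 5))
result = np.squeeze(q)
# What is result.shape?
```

(5,)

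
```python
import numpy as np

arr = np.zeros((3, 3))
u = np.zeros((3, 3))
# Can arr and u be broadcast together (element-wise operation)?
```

Yes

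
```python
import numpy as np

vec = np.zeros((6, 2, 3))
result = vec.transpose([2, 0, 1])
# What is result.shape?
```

(3, 6, 2)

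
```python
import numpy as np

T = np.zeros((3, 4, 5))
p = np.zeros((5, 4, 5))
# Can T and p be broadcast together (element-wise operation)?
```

No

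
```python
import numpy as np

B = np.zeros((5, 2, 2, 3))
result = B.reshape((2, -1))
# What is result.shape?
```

(2, 30)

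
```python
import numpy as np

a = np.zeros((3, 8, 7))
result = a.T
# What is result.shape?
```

(7, 8, 3)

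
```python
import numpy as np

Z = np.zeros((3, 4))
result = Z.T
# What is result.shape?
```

(4, 3)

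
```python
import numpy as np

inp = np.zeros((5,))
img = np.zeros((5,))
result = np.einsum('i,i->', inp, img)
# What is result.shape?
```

()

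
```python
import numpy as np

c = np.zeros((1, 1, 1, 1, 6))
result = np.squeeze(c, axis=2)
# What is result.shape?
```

(1, 1, 1, 6)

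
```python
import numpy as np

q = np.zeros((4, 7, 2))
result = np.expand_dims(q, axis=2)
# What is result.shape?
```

(4, 7, 1, 2)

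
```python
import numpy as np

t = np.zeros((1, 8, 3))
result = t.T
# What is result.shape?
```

(3, 8, 1)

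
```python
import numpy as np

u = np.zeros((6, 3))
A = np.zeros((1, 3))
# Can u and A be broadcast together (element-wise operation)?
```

Yes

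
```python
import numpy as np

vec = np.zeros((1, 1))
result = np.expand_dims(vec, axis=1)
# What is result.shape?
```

(1, 1, 1)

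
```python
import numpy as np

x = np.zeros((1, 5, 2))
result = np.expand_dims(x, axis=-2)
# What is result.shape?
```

(1, 5, 1, 2)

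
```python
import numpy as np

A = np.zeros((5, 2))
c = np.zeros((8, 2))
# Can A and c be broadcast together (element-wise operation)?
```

No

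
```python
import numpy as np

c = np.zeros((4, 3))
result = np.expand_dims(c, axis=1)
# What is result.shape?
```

(4, 1, 3)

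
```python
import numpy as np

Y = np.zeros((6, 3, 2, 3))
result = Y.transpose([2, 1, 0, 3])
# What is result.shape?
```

(2, 3, 6, 3)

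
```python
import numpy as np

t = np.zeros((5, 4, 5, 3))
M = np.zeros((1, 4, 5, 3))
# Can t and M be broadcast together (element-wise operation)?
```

Yes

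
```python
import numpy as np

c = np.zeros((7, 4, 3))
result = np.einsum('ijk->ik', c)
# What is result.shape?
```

(7, 3)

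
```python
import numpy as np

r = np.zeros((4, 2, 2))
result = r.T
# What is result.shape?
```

(2, 2, 4)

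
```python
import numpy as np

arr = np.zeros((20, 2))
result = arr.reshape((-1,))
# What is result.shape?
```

(40,)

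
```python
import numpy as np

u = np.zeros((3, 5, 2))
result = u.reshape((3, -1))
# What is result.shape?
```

(3, 10)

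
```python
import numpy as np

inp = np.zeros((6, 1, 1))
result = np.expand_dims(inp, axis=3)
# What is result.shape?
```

(6, 1, 1, 1)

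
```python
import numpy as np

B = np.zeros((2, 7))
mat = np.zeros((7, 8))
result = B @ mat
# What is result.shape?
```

(2, 8)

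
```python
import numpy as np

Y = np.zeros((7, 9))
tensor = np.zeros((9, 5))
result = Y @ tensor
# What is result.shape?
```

(7, 5)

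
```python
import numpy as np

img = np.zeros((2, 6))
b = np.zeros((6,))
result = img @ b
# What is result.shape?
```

(2,)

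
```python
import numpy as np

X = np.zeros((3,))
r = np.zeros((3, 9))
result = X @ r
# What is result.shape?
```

(9,)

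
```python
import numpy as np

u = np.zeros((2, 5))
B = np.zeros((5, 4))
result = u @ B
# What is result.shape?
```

(2, 4)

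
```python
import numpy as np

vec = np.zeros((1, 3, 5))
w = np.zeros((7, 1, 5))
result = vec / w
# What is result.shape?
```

(7, 3, 5)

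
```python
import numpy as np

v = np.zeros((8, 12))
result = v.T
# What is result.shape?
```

(12, 8)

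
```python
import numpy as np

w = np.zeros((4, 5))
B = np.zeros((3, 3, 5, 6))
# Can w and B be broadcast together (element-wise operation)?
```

No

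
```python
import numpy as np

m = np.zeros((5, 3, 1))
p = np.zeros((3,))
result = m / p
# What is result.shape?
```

(5, 3, 3)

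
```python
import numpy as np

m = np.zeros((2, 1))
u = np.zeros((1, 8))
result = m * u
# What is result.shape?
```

(2, 8)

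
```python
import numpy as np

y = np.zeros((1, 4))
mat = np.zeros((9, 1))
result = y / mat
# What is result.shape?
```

(9, 4)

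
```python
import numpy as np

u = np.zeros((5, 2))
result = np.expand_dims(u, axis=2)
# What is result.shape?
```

(5, 2, 1)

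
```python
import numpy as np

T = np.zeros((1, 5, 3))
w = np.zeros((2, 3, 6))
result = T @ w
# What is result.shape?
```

(2, 5, 6)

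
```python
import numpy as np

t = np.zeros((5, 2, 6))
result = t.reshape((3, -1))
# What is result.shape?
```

(3, 20)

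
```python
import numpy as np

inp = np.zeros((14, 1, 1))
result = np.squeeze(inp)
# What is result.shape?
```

(14,)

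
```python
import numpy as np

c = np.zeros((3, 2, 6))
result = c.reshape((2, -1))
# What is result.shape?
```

(2, 18)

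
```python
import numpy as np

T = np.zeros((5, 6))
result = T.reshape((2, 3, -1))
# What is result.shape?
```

(2, 3, 5)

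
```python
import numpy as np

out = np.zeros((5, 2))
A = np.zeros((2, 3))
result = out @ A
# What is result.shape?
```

(5, 3)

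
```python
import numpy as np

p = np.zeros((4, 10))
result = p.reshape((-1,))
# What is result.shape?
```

(40,)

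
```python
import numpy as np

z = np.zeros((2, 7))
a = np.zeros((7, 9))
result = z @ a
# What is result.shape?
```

(2, 9)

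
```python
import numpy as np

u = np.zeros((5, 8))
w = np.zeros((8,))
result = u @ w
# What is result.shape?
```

(5,)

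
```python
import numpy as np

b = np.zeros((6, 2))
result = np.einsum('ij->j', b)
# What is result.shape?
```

(2,)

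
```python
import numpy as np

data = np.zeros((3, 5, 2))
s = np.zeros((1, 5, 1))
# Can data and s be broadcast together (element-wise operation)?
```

Yes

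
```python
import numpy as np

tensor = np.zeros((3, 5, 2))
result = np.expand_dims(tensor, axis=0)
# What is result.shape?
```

(1, 3, 5, 2)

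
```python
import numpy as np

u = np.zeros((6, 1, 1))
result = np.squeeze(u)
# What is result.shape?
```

(6,)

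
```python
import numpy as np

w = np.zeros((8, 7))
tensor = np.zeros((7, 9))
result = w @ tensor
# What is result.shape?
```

(8, 9)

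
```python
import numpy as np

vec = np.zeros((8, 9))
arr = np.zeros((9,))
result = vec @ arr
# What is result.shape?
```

(8,)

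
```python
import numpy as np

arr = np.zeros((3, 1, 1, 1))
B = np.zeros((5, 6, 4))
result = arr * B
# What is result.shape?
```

(3, 5, 6, 4)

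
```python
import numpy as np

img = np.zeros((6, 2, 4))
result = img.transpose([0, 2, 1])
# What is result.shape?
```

(6, 4, 2)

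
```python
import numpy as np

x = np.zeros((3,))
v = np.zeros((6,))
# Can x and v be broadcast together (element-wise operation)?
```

No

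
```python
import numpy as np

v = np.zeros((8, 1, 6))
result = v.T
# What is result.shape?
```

(6, 1, 8)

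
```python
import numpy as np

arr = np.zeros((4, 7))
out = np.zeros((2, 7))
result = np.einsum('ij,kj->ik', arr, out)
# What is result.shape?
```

(4, 2)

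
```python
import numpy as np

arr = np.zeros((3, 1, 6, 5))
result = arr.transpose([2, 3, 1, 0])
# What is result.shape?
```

(6, 5, 1, 3)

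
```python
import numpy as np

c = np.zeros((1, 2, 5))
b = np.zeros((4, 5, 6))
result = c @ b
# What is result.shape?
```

(4, 2, 6)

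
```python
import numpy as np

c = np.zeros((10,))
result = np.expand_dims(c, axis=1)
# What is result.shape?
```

(10, 1)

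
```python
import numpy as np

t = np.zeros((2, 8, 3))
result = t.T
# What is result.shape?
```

(3, 8, 2)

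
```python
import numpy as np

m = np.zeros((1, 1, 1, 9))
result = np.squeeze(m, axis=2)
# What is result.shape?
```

(1, 1, 9)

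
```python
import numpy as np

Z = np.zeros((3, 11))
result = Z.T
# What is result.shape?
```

(11, 3)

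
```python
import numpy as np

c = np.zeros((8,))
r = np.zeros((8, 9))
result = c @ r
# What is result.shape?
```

(9,)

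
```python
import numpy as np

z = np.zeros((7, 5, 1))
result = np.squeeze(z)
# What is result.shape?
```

(7, 5)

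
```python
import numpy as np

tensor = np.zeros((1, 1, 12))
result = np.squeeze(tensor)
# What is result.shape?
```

(12,)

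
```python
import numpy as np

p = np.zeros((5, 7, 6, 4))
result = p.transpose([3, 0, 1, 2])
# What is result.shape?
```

(4, 5, 7, 6)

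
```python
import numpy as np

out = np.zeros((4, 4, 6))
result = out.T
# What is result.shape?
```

(6, 4, 4)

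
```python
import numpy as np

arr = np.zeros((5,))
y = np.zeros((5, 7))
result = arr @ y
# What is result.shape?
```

(7,)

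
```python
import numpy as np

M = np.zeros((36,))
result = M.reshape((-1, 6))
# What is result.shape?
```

(6, 6)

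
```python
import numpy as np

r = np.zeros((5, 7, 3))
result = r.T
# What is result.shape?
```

(3, 7, 5)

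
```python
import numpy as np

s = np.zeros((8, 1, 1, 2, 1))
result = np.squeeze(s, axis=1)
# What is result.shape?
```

(8, 1, 2, 1)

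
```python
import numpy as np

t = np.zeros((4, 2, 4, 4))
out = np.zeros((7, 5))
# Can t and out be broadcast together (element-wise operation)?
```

No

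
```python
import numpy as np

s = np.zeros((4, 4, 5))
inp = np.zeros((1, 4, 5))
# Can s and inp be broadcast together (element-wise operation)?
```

Yes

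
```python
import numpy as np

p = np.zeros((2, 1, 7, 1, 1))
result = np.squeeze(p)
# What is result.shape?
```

(2, 7)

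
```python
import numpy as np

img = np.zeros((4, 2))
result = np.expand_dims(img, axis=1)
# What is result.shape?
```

(4, 1, 2)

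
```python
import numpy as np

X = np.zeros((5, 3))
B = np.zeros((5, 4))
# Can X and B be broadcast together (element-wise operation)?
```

No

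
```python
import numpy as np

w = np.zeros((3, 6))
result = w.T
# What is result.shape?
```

(6, 3)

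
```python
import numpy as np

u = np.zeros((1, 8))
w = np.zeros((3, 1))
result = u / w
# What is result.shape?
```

(3, 8)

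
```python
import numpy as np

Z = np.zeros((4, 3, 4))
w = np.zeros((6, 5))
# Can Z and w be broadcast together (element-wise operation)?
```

No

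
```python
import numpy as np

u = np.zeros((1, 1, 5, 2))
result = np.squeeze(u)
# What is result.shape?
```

(5, 2)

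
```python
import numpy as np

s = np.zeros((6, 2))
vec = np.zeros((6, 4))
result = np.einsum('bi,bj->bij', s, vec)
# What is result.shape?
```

(6, 2, 4)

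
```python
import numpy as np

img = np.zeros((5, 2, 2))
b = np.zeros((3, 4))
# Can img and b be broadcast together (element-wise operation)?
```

No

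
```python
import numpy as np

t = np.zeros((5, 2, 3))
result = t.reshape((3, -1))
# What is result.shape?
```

(3, 10)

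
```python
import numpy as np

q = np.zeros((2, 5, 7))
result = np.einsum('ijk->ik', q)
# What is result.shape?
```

(2, 7)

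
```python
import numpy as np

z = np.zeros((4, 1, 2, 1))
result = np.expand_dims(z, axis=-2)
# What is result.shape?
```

(4, 1, 2, 1, 1)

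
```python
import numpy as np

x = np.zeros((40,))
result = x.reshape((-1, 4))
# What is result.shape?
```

(10, 4)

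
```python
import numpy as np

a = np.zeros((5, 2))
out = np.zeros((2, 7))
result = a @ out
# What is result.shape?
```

(5, 7)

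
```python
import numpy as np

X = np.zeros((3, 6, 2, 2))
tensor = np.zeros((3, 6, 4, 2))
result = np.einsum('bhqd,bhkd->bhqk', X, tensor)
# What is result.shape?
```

(3, 6, 2, 4)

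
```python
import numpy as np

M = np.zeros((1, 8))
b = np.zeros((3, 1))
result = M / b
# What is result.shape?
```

(3, 8)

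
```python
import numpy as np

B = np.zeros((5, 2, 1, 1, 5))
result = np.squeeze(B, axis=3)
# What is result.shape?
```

(5, 2, 1, 5)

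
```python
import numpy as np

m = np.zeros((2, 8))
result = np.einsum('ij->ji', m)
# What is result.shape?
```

(8, 2)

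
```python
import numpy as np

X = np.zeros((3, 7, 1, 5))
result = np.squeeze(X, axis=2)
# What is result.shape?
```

(3, 7, 5)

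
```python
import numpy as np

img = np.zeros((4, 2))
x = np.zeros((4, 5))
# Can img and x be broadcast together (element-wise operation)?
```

No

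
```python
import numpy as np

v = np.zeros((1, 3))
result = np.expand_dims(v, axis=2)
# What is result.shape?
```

(1, 3, 1)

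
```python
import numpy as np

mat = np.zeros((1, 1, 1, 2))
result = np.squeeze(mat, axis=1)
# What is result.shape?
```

(1, 1, 2)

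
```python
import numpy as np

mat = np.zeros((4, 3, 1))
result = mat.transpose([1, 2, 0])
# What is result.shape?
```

(3, 1, 4)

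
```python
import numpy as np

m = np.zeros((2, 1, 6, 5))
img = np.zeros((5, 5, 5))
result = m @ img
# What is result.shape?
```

(2, 5, 6, 5)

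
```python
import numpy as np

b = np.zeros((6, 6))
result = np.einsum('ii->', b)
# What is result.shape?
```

()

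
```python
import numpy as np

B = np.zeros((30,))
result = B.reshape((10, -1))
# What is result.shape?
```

(10, 3)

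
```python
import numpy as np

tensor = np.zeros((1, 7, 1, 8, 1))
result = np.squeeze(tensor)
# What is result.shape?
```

(7, 8)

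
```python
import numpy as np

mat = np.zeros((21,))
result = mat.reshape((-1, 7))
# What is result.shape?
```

(3, 7)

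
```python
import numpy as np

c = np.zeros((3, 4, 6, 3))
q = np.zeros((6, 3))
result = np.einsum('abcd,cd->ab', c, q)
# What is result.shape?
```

(3, 4)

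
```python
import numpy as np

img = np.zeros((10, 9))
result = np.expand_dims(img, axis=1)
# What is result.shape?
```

(10, 1, 9)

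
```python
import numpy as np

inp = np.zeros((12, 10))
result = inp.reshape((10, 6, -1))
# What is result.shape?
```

(10, 6, 2)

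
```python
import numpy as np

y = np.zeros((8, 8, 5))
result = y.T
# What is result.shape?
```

(5, 8, 8)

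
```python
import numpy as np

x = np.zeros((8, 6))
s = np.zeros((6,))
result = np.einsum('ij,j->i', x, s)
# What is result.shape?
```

(8,)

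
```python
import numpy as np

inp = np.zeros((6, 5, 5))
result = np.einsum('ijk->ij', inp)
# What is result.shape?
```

(6, 5)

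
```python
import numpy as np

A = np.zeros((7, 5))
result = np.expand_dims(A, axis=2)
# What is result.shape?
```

(7, 5, 1)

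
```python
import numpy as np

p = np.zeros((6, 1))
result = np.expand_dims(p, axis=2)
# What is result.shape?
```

(6, 1, 1)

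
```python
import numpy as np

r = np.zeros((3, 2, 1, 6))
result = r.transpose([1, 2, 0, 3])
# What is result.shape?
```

(2, 1, 3, 6)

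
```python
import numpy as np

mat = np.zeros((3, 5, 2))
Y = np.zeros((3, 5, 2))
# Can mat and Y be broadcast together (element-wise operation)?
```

Yes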